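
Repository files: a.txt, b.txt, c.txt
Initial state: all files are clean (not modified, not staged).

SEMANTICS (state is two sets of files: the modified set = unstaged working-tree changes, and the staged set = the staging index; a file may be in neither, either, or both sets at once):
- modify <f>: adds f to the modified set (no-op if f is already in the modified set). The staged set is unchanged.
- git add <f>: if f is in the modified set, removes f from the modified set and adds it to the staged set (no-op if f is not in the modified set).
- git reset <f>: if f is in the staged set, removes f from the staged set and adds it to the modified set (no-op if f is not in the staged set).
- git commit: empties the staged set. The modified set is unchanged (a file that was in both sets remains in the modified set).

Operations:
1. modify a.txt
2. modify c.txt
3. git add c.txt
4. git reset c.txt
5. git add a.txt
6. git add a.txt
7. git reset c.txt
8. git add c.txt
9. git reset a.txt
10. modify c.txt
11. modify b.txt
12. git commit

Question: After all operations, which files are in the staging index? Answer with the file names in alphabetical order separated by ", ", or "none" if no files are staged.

Answer: none

Derivation:
After op 1 (modify a.txt): modified={a.txt} staged={none}
After op 2 (modify c.txt): modified={a.txt, c.txt} staged={none}
After op 3 (git add c.txt): modified={a.txt} staged={c.txt}
After op 4 (git reset c.txt): modified={a.txt, c.txt} staged={none}
After op 5 (git add a.txt): modified={c.txt} staged={a.txt}
After op 6 (git add a.txt): modified={c.txt} staged={a.txt}
After op 7 (git reset c.txt): modified={c.txt} staged={a.txt}
After op 8 (git add c.txt): modified={none} staged={a.txt, c.txt}
After op 9 (git reset a.txt): modified={a.txt} staged={c.txt}
After op 10 (modify c.txt): modified={a.txt, c.txt} staged={c.txt}
After op 11 (modify b.txt): modified={a.txt, b.txt, c.txt} staged={c.txt}
After op 12 (git commit): modified={a.txt, b.txt, c.txt} staged={none}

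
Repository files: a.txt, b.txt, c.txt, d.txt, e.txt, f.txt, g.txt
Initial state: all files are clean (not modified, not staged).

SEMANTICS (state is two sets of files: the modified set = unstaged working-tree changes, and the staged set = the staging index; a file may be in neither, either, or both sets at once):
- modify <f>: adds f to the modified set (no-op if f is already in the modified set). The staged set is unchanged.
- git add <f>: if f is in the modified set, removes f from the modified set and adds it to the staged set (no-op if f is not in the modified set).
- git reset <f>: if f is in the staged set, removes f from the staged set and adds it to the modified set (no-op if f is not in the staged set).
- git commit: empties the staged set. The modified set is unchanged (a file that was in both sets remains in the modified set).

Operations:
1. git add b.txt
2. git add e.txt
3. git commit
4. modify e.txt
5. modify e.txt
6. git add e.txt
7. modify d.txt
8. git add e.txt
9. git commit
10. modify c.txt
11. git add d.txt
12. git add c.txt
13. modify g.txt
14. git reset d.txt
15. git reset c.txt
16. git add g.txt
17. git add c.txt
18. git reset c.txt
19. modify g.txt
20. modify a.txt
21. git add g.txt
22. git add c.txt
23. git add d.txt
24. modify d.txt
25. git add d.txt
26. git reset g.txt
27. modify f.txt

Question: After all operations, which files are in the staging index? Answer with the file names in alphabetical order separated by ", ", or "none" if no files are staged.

After op 1 (git add b.txt): modified={none} staged={none}
After op 2 (git add e.txt): modified={none} staged={none}
After op 3 (git commit): modified={none} staged={none}
After op 4 (modify e.txt): modified={e.txt} staged={none}
After op 5 (modify e.txt): modified={e.txt} staged={none}
After op 6 (git add e.txt): modified={none} staged={e.txt}
After op 7 (modify d.txt): modified={d.txt} staged={e.txt}
After op 8 (git add e.txt): modified={d.txt} staged={e.txt}
After op 9 (git commit): modified={d.txt} staged={none}
After op 10 (modify c.txt): modified={c.txt, d.txt} staged={none}
After op 11 (git add d.txt): modified={c.txt} staged={d.txt}
After op 12 (git add c.txt): modified={none} staged={c.txt, d.txt}
After op 13 (modify g.txt): modified={g.txt} staged={c.txt, d.txt}
After op 14 (git reset d.txt): modified={d.txt, g.txt} staged={c.txt}
After op 15 (git reset c.txt): modified={c.txt, d.txt, g.txt} staged={none}
After op 16 (git add g.txt): modified={c.txt, d.txt} staged={g.txt}
After op 17 (git add c.txt): modified={d.txt} staged={c.txt, g.txt}
After op 18 (git reset c.txt): modified={c.txt, d.txt} staged={g.txt}
After op 19 (modify g.txt): modified={c.txt, d.txt, g.txt} staged={g.txt}
After op 20 (modify a.txt): modified={a.txt, c.txt, d.txt, g.txt} staged={g.txt}
After op 21 (git add g.txt): modified={a.txt, c.txt, d.txt} staged={g.txt}
After op 22 (git add c.txt): modified={a.txt, d.txt} staged={c.txt, g.txt}
After op 23 (git add d.txt): modified={a.txt} staged={c.txt, d.txt, g.txt}
After op 24 (modify d.txt): modified={a.txt, d.txt} staged={c.txt, d.txt, g.txt}
After op 25 (git add d.txt): modified={a.txt} staged={c.txt, d.txt, g.txt}
After op 26 (git reset g.txt): modified={a.txt, g.txt} staged={c.txt, d.txt}
After op 27 (modify f.txt): modified={a.txt, f.txt, g.txt} staged={c.txt, d.txt}

Answer: c.txt, d.txt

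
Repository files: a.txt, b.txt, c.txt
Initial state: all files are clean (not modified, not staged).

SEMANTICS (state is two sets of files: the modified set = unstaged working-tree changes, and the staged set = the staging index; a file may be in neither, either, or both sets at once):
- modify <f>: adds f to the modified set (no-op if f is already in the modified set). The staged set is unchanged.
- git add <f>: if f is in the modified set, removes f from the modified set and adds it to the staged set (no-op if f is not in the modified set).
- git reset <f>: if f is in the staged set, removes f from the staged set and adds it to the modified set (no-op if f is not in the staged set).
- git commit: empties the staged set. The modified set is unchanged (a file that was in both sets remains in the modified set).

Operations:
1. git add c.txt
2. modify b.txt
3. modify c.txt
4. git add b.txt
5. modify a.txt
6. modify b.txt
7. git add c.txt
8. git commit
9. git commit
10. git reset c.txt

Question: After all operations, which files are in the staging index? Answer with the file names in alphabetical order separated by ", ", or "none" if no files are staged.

After op 1 (git add c.txt): modified={none} staged={none}
After op 2 (modify b.txt): modified={b.txt} staged={none}
After op 3 (modify c.txt): modified={b.txt, c.txt} staged={none}
After op 4 (git add b.txt): modified={c.txt} staged={b.txt}
After op 5 (modify a.txt): modified={a.txt, c.txt} staged={b.txt}
After op 6 (modify b.txt): modified={a.txt, b.txt, c.txt} staged={b.txt}
After op 7 (git add c.txt): modified={a.txt, b.txt} staged={b.txt, c.txt}
After op 8 (git commit): modified={a.txt, b.txt} staged={none}
After op 9 (git commit): modified={a.txt, b.txt} staged={none}
After op 10 (git reset c.txt): modified={a.txt, b.txt} staged={none}

Answer: none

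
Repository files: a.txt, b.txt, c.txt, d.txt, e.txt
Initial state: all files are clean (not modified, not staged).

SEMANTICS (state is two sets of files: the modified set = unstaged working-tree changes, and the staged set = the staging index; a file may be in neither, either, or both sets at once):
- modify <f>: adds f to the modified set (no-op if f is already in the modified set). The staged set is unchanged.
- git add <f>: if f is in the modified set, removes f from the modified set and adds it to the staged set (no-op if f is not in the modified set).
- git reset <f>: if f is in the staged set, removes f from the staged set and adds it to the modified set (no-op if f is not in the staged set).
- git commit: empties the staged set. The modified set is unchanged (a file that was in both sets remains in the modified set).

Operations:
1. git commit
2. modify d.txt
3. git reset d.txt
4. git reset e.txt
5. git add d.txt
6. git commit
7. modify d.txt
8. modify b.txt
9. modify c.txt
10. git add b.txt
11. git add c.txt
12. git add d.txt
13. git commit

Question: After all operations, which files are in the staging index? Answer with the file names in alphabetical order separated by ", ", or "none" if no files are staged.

Answer: none

Derivation:
After op 1 (git commit): modified={none} staged={none}
After op 2 (modify d.txt): modified={d.txt} staged={none}
After op 3 (git reset d.txt): modified={d.txt} staged={none}
After op 4 (git reset e.txt): modified={d.txt} staged={none}
After op 5 (git add d.txt): modified={none} staged={d.txt}
After op 6 (git commit): modified={none} staged={none}
After op 7 (modify d.txt): modified={d.txt} staged={none}
After op 8 (modify b.txt): modified={b.txt, d.txt} staged={none}
After op 9 (modify c.txt): modified={b.txt, c.txt, d.txt} staged={none}
After op 10 (git add b.txt): modified={c.txt, d.txt} staged={b.txt}
After op 11 (git add c.txt): modified={d.txt} staged={b.txt, c.txt}
After op 12 (git add d.txt): modified={none} staged={b.txt, c.txt, d.txt}
After op 13 (git commit): modified={none} staged={none}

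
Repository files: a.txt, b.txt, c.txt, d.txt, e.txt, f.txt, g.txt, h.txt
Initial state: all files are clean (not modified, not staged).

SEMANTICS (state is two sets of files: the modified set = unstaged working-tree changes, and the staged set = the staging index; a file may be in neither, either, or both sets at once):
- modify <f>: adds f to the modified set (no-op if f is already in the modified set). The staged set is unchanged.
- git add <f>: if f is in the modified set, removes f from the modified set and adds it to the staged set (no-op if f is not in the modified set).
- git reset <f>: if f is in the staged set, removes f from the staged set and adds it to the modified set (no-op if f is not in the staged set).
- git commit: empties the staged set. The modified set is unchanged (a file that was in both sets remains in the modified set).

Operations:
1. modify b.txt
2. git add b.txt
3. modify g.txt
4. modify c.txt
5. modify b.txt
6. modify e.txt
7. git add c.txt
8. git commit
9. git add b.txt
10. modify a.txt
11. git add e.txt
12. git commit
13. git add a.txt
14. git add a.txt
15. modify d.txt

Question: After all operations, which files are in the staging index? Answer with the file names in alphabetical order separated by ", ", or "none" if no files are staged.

After op 1 (modify b.txt): modified={b.txt} staged={none}
After op 2 (git add b.txt): modified={none} staged={b.txt}
After op 3 (modify g.txt): modified={g.txt} staged={b.txt}
After op 4 (modify c.txt): modified={c.txt, g.txt} staged={b.txt}
After op 5 (modify b.txt): modified={b.txt, c.txt, g.txt} staged={b.txt}
After op 6 (modify e.txt): modified={b.txt, c.txt, e.txt, g.txt} staged={b.txt}
After op 7 (git add c.txt): modified={b.txt, e.txt, g.txt} staged={b.txt, c.txt}
After op 8 (git commit): modified={b.txt, e.txt, g.txt} staged={none}
After op 9 (git add b.txt): modified={e.txt, g.txt} staged={b.txt}
After op 10 (modify a.txt): modified={a.txt, e.txt, g.txt} staged={b.txt}
After op 11 (git add e.txt): modified={a.txt, g.txt} staged={b.txt, e.txt}
After op 12 (git commit): modified={a.txt, g.txt} staged={none}
After op 13 (git add a.txt): modified={g.txt} staged={a.txt}
After op 14 (git add a.txt): modified={g.txt} staged={a.txt}
After op 15 (modify d.txt): modified={d.txt, g.txt} staged={a.txt}

Answer: a.txt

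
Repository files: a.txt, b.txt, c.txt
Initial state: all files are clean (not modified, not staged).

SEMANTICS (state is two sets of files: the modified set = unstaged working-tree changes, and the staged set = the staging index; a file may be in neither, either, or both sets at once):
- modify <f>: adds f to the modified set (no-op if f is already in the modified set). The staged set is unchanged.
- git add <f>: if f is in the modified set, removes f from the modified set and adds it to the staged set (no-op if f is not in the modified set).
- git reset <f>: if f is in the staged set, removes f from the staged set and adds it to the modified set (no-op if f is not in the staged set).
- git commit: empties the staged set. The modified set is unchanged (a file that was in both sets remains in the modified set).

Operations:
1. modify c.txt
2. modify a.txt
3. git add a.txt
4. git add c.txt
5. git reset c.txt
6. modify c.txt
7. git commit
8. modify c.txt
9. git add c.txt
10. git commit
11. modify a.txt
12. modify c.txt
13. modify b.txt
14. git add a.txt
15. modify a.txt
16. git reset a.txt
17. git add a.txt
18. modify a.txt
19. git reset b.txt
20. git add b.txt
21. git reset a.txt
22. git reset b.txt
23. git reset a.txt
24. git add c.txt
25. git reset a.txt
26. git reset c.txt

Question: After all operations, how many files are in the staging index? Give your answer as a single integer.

Answer: 0

Derivation:
After op 1 (modify c.txt): modified={c.txt} staged={none}
After op 2 (modify a.txt): modified={a.txt, c.txt} staged={none}
After op 3 (git add a.txt): modified={c.txt} staged={a.txt}
After op 4 (git add c.txt): modified={none} staged={a.txt, c.txt}
After op 5 (git reset c.txt): modified={c.txt} staged={a.txt}
After op 6 (modify c.txt): modified={c.txt} staged={a.txt}
After op 7 (git commit): modified={c.txt} staged={none}
After op 8 (modify c.txt): modified={c.txt} staged={none}
After op 9 (git add c.txt): modified={none} staged={c.txt}
After op 10 (git commit): modified={none} staged={none}
After op 11 (modify a.txt): modified={a.txt} staged={none}
After op 12 (modify c.txt): modified={a.txt, c.txt} staged={none}
After op 13 (modify b.txt): modified={a.txt, b.txt, c.txt} staged={none}
After op 14 (git add a.txt): modified={b.txt, c.txt} staged={a.txt}
After op 15 (modify a.txt): modified={a.txt, b.txt, c.txt} staged={a.txt}
After op 16 (git reset a.txt): modified={a.txt, b.txt, c.txt} staged={none}
After op 17 (git add a.txt): modified={b.txt, c.txt} staged={a.txt}
After op 18 (modify a.txt): modified={a.txt, b.txt, c.txt} staged={a.txt}
After op 19 (git reset b.txt): modified={a.txt, b.txt, c.txt} staged={a.txt}
After op 20 (git add b.txt): modified={a.txt, c.txt} staged={a.txt, b.txt}
After op 21 (git reset a.txt): modified={a.txt, c.txt} staged={b.txt}
After op 22 (git reset b.txt): modified={a.txt, b.txt, c.txt} staged={none}
After op 23 (git reset a.txt): modified={a.txt, b.txt, c.txt} staged={none}
After op 24 (git add c.txt): modified={a.txt, b.txt} staged={c.txt}
After op 25 (git reset a.txt): modified={a.txt, b.txt} staged={c.txt}
After op 26 (git reset c.txt): modified={a.txt, b.txt, c.txt} staged={none}
Final staged set: {none} -> count=0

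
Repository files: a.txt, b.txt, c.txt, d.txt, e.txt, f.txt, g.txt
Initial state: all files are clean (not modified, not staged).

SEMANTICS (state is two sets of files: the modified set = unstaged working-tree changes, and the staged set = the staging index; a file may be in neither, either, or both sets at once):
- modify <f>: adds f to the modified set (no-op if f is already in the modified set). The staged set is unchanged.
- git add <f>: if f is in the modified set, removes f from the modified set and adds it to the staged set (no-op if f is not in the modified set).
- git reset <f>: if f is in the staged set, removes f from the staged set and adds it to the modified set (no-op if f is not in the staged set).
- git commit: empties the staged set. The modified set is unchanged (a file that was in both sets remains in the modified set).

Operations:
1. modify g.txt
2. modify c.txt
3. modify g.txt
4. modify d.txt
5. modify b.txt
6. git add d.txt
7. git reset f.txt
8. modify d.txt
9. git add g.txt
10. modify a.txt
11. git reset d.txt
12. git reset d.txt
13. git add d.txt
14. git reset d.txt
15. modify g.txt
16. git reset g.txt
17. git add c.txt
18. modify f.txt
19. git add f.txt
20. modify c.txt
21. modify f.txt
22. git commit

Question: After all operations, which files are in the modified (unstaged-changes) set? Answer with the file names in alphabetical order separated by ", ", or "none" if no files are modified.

Answer: a.txt, b.txt, c.txt, d.txt, f.txt, g.txt

Derivation:
After op 1 (modify g.txt): modified={g.txt} staged={none}
After op 2 (modify c.txt): modified={c.txt, g.txt} staged={none}
After op 3 (modify g.txt): modified={c.txt, g.txt} staged={none}
After op 4 (modify d.txt): modified={c.txt, d.txt, g.txt} staged={none}
After op 5 (modify b.txt): modified={b.txt, c.txt, d.txt, g.txt} staged={none}
After op 6 (git add d.txt): modified={b.txt, c.txt, g.txt} staged={d.txt}
After op 7 (git reset f.txt): modified={b.txt, c.txt, g.txt} staged={d.txt}
After op 8 (modify d.txt): modified={b.txt, c.txt, d.txt, g.txt} staged={d.txt}
After op 9 (git add g.txt): modified={b.txt, c.txt, d.txt} staged={d.txt, g.txt}
After op 10 (modify a.txt): modified={a.txt, b.txt, c.txt, d.txt} staged={d.txt, g.txt}
After op 11 (git reset d.txt): modified={a.txt, b.txt, c.txt, d.txt} staged={g.txt}
After op 12 (git reset d.txt): modified={a.txt, b.txt, c.txt, d.txt} staged={g.txt}
After op 13 (git add d.txt): modified={a.txt, b.txt, c.txt} staged={d.txt, g.txt}
After op 14 (git reset d.txt): modified={a.txt, b.txt, c.txt, d.txt} staged={g.txt}
After op 15 (modify g.txt): modified={a.txt, b.txt, c.txt, d.txt, g.txt} staged={g.txt}
After op 16 (git reset g.txt): modified={a.txt, b.txt, c.txt, d.txt, g.txt} staged={none}
After op 17 (git add c.txt): modified={a.txt, b.txt, d.txt, g.txt} staged={c.txt}
After op 18 (modify f.txt): modified={a.txt, b.txt, d.txt, f.txt, g.txt} staged={c.txt}
After op 19 (git add f.txt): modified={a.txt, b.txt, d.txt, g.txt} staged={c.txt, f.txt}
After op 20 (modify c.txt): modified={a.txt, b.txt, c.txt, d.txt, g.txt} staged={c.txt, f.txt}
After op 21 (modify f.txt): modified={a.txt, b.txt, c.txt, d.txt, f.txt, g.txt} staged={c.txt, f.txt}
After op 22 (git commit): modified={a.txt, b.txt, c.txt, d.txt, f.txt, g.txt} staged={none}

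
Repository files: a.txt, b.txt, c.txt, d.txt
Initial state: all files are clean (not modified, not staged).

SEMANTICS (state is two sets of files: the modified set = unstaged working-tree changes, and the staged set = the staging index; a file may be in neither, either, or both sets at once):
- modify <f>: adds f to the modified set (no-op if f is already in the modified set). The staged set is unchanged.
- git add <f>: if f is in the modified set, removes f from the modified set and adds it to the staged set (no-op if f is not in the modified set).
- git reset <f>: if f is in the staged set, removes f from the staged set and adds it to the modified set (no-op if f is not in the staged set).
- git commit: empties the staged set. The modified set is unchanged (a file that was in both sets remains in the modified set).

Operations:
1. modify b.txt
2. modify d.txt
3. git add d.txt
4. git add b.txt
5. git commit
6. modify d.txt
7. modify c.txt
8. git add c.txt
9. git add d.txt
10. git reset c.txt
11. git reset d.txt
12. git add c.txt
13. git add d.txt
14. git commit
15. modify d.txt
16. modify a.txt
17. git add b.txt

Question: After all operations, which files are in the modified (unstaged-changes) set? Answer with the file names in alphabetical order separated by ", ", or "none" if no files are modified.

After op 1 (modify b.txt): modified={b.txt} staged={none}
After op 2 (modify d.txt): modified={b.txt, d.txt} staged={none}
After op 3 (git add d.txt): modified={b.txt} staged={d.txt}
After op 4 (git add b.txt): modified={none} staged={b.txt, d.txt}
After op 5 (git commit): modified={none} staged={none}
After op 6 (modify d.txt): modified={d.txt} staged={none}
After op 7 (modify c.txt): modified={c.txt, d.txt} staged={none}
After op 8 (git add c.txt): modified={d.txt} staged={c.txt}
After op 9 (git add d.txt): modified={none} staged={c.txt, d.txt}
After op 10 (git reset c.txt): modified={c.txt} staged={d.txt}
After op 11 (git reset d.txt): modified={c.txt, d.txt} staged={none}
After op 12 (git add c.txt): modified={d.txt} staged={c.txt}
After op 13 (git add d.txt): modified={none} staged={c.txt, d.txt}
After op 14 (git commit): modified={none} staged={none}
After op 15 (modify d.txt): modified={d.txt} staged={none}
After op 16 (modify a.txt): modified={a.txt, d.txt} staged={none}
After op 17 (git add b.txt): modified={a.txt, d.txt} staged={none}

Answer: a.txt, d.txt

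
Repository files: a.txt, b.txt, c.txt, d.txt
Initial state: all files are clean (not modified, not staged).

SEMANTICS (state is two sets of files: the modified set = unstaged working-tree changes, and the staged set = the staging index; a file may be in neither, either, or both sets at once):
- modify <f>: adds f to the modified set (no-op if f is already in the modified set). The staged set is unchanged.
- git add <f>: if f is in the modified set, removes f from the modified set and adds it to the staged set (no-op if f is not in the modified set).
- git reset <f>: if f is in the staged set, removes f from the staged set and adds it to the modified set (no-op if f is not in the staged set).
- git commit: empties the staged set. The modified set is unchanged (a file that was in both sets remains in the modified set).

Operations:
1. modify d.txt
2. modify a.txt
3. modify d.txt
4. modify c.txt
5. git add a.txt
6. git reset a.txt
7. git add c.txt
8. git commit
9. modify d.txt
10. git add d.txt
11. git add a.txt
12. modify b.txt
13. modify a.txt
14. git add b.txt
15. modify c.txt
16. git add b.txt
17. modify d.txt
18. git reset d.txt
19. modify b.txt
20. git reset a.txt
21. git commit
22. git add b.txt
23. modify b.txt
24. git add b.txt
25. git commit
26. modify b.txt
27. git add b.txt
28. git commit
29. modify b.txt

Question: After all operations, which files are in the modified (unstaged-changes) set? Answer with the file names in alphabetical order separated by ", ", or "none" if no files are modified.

After op 1 (modify d.txt): modified={d.txt} staged={none}
After op 2 (modify a.txt): modified={a.txt, d.txt} staged={none}
After op 3 (modify d.txt): modified={a.txt, d.txt} staged={none}
After op 4 (modify c.txt): modified={a.txt, c.txt, d.txt} staged={none}
After op 5 (git add a.txt): modified={c.txt, d.txt} staged={a.txt}
After op 6 (git reset a.txt): modified={a.txt, c.txt, d.txt} staged={none}
After op 7 (git add c.txt): modified={a.txt, d.txt} staged={c.txt}
After op 8 (git commit): modified={a.txt, d.txt} staged={none}
After op 9 (modify d.txt): modified={a.txt, d.txt} staged={none}
After op 10 (git add d.txt): modified={a.txt} staged={d.txt}
After op 11 (git add a.txt): modified={none} staged={a.txt, d.txt}
After op 12 (modify b.txt): modified={b.txt} staged={a.txt, d.txt}
After op 13 (modify a.txt): modified={a.txt, b.txt} staged={a.txt, d.txt}
After op 14 (git add b.txt): modified={a.txt} staged={a.txt, b.txt, d.txt}
After op 15 (modify c.txt): modified={a.txt, c.txt} staged={a.txt, b.txt, d.txt}
After op 16 (git add b.txt): modified={a.txt, c.txt} staged={a.txt, b.txt, d.txt}
After op 17 (modify d.txt): modified={a.txt, c.txt, d.txt} staged={a.txt, b.txt, d.txt}
After op 18 (git reset d.txt): modified={a.txt, c.txt, d.txt} staged={a.txt, b.txt}
After op 19 (modify b.txt): modified={a.txt, b.txt, c.txt, d.txt} staged={a.txt, b.txt}
After op 20 (git reset a.txt): modified={a.txt, b.txt, c.txt, d.txt} staged={b.txt}
After op 21 (git commit): modified={a.txt, b.txt, c.txt, d.txt} staged={none}
After op 22 (git add b.txt): modified={a.txt, c.txt, d.txt} staged={b.txt}
After op 23 (modify b.txt): modified={a.txt, b.txt, c.txt, d.txt} staged={b.txt}
After op 24 (git add b.txt): modified={a.txt, c.txt, d.txt} staged={b.txt}
After op 25 (git commit): modified={a.txt, c.txt, d.txt} staged={none}
After op 26 (modify b.txt): modified={a.txt, b.txt, c.txt, d.txt} staged={none}
After op 27 (git add b.txt): modified={a.txt, c.txt, d.txt} staged={b.txt}
After op 28 (git commit): modified={a.txt, c.txt, d.txt} staged={none}
After op 29 (modify b.txt): modified={a.txt, b.txt, c.txt, d.txt} staged={none}

Answer: a.txt, b.txt, c.txt, d.txt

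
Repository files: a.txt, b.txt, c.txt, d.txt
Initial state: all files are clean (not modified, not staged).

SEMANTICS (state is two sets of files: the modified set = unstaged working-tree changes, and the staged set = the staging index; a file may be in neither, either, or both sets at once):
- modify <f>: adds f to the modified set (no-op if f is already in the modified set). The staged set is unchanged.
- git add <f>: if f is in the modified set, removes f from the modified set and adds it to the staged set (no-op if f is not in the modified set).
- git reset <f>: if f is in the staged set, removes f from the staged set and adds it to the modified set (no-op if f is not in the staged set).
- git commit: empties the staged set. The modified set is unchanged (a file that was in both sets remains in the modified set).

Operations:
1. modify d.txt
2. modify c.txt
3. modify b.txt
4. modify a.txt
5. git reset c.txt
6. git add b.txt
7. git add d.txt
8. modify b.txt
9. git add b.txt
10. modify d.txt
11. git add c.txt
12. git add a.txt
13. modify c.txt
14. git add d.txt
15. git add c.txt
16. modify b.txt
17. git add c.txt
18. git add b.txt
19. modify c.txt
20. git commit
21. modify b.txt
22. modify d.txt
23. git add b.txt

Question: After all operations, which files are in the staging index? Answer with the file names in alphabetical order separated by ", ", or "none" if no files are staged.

Answer: b.txt

Derivation:
After op 1 (modify d.txt): modified={d.txt} staged={none}
After op 2 (modify c.txt): modified={c.txt, d.txt} staged={none}
After op 3 (modify b.txt): modified={b.txt, c.txt, d.txt} staged={none}
After op 4 (modify a.txt): modified={a.txt, b.txt, c.txt, d.txt} staged={none}
After op 5 (git reset c.txt): modified={a.txt, b.txt, c.txt, d.txt} staged={none}
After op 6 (git add b.txt): modified={a.txt, c.txt, d.txt} staged={b.txt}
After op 7 (git add d.txt): modified={a.txt, c.txt} staged={b.txt, d.txt}
After op 8 (modify b.txt): modified={a.txt, b.txt, c.txt} staged={b.txt, d.txt}
After op 9 (git add b.txt): modified={a.txt, c.txt} staged={b.txt, d.txt}
After op 10 (modify d.txt): modified={a.txt, c.txt, d.txt} staged={b.txt, d.txt}
After op 11 (git add c.txt): modified={a.txt, d.txt} staged={b.txt, c.txt, d.txt}
After op 12 (git add a.txt): modified={d.txt} staged={a.txt, b.txt, c.txt, d.txt}
After op 13 (modify c.txt): modified={c.txt, d.txt} staged={a.txt, b.txt, c.txt, d.txt}
After op 14 (git add d.txt): modified={c.txt} staged={a.txt, b.txt, c.txt, d.txt}
After op 15 (git add c.txt): modified={none} staged={a.txt, b.txt, c.txt, d.txt}
After op 16 (modify b.txt): modified={b.txt} staged={a.txt, b.txt, c.txt, d.txt}
After op 17 (git add c.txt): modified={b.txt} staged={a.txt, b.txt, c.txt, d.txt}
After op 18 (git add b.txt): modified={none} staged={a.txt, b.txt, c.txt, d.txt}
After op 19 (modify c.txt): modified={c.txt} staged={a.txt, b.txt, c.txt, d.txt}
After op 20 (git commit): modified={c.txt} staged={none}
After op 21 (modify b.txt): modified={b.txt, c.txt} staged={none}
After op 22 (modify d.txt): modified={b.txt, c.txt, d.txt} staged={none}
After op 23 (git add b.txt): modified={c.txt, d.txt} staged={b.txt}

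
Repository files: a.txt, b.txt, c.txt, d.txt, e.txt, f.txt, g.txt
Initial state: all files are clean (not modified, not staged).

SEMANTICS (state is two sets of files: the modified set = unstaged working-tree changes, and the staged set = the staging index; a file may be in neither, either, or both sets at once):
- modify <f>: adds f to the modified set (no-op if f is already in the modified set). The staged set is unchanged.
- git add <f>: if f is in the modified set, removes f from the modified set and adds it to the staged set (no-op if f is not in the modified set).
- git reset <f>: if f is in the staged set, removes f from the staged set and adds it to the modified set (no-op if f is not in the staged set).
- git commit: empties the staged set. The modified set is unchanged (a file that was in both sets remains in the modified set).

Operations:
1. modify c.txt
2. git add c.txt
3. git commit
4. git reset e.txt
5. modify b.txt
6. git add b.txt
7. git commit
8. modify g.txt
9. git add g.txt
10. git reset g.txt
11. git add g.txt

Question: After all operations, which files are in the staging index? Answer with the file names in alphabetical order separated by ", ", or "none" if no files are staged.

After op 1 (modify c.txt): modified={c.txt} staged={none}
After op 2 (git add c.txt): modified={none} staged={c.txt}
After op 3 (git commit): modified={none} staged={none}
After op 4 (git reset e.txt): modified={none} staged={none}
After op 5 (modify b.txt): modified={b.txt} staged={none}
After op 6 (git add b.txt): modified={none} staged={b.txt}
After op 7 (git commit): modified={none} staged={none}
After op 8 (modify g.txt): modified={g.txt} staged={none}
After op 9 (git add g.txt): modified={none} staged={g.txt}
After op 10 (git reset g.txt): modified={g.txt} staged={none}
After op 11 (git add g.txt): modified={none} staged={g.txt}

Answer: g.txt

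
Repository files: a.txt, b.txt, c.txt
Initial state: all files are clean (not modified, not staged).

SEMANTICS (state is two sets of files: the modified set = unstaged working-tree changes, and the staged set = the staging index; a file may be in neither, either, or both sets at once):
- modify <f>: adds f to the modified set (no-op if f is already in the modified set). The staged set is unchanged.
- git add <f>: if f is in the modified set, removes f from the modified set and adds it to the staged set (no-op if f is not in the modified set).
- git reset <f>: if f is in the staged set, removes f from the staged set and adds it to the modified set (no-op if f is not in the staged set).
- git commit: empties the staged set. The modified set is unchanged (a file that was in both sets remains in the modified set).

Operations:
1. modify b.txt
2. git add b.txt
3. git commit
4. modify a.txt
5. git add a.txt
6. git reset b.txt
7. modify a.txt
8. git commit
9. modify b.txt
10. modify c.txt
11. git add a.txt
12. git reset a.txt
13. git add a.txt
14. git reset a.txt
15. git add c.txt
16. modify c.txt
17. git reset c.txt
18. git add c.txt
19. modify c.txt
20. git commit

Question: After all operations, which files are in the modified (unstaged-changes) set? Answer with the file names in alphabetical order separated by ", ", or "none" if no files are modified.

After op 1 (modify b.txt): modified={b.txt} staged={none}
After op 2 (git add b.txt): modified={none} staged={b.txt}
After op 3 (git commit): modified={none} staged={none}
After op 4 (modify a.txt): modified={a.txt} staged={none}
After op 5 (git add a.txt): modified={none} staged={a.txt}
After op 6 (git reset b.txt): modified={none} staged={a.txt}
After op 7 (modify a.txt): modified={a.txt} staged={a.txt}
After op 8 (git commit): modified={a.txt} staged={none}
After op 9 (modify b.txt): modified={a.txt, b.txt} staged={none}
After op 10 (modify c.txt): modified={a.txt, b.txt, c.txt} staged={none}
After op 11 (git add a.txt): modified={b.txt, c.txt} staged={a.txt}
After op 12 (git reset a.txt): modified={a.txt, b.txt, c.txt} staged={none}
After op 13 (git add a.txt): modified={b.txt, c.txt} staged={a.txt}
After op 14 (git reset a.txt): modified={a.txt, b.txt, c.txt} staged={none}
After op 15 (git add c.txt): modified={a.txt, b.txt} staged={c.txt}
After op 16 (modify c.txt): modified={a.txt, b.txt, c.txt} staged={c.txt}
After op 17 (git reset c.txt): modified={a.txt, b.txt, c.txt} staged={none}
After op 18 (git add c.txt): modified={a.txt, b.txt} staged={c.txt}
After op 19 (modify c.txt): modified={a.txt, b.txt, c.txt} staged={c.txt}
After op 20 (git commit): modified={a.txt, b.txt, c.txt} staged={none}

Answer: a.txt, b.txt, c.txt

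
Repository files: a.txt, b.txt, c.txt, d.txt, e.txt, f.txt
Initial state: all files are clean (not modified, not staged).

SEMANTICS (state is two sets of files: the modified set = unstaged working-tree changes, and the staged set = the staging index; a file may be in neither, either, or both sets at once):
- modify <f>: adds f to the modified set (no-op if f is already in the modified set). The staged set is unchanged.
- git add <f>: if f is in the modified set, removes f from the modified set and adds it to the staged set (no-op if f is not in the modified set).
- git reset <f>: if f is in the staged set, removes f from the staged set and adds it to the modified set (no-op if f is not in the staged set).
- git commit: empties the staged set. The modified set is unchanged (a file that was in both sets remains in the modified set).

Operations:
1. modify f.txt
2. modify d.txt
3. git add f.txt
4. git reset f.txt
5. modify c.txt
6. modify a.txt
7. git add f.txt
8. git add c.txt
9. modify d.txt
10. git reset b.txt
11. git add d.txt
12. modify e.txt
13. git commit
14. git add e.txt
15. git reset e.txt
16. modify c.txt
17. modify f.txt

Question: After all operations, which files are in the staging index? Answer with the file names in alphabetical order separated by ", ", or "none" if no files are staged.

After op 1 (modify f.txt): modified={f.txt} staged={none}
After op 2 (modify d.txt): modified={d.txt, f.txt} staged={none}
After op 3 (git add f.txt): modified={d.txt} staged={f.txt}
After op 4 (git reset f.txt): modified={d.txt, f.txt} staged={none}
After op 5 (modify c.txt): modified={c.txt, d.txt, f.txt} staged={none}
After op 6 (modify a.txt): modified={a.txt, c.txt, d.txt, f.txt} staged={none}
After op 7 (git add f.txt): modified={a.txt, c.txt, d.txt} staged={f.txt}
After op 8 (git add c.txt): modified={a.txt, d.txt} staged={c.txt, f.txt}
After op 9 (modify d.txt): modified={a.txt, d.txt} staged={c.txt, f.txt}
After op 10 (git reset b.txt): modified={a.txt, d.txt} staged={c.txt, f.txt}
After op 11 (git add d.txt): modified={a.txt} staged={c.txt, d.txt, f.txt}
After op 12 (modify e.txt): modified={a.txt, e.txt} staged={c.txt, d.txt, f.txt}
After op 13 (git commit): modified={a.txt, e.txt} staged={none}
After op 14 (git add e.txt): modified={a.txt} staged={e.txt}
After op 15 (git reset e.txt): modified={a.txt, e.txt} staged={none}
After op 16 (modify c.txt): modified={a.txt, c.txt, e.txt} staged={none}
After op 17 (modify f.txt): modified={a.txt, c.txt, e.txt, f.txt} staged={none}

Answer: none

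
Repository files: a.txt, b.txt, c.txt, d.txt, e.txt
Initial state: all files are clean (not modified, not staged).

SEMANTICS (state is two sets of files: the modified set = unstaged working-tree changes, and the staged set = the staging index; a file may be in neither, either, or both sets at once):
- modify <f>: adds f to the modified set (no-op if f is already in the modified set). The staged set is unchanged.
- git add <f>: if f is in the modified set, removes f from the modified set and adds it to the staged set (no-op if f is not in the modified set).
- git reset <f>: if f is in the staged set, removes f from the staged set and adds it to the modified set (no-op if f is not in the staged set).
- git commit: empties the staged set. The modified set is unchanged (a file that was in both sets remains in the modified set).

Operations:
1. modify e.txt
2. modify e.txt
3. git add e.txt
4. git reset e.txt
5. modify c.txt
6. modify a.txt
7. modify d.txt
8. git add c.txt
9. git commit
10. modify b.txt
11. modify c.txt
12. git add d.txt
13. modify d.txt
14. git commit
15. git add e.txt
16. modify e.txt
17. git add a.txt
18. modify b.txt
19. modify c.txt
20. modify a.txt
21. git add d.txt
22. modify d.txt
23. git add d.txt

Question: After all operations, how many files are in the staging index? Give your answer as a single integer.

Answer: 3

Derivation:
After op 1 (modify e.txt): modified={e.txt} staged={none}
After op 2 (modify e.txt): modified={e.txt} staged={none}
After op 3 (git add e.txt): modified={none} staged={e.txt}
After op 4 (git reset e.txt): modified={e.txt} staged={none}
After op 5 (modify c.txt): modified={c.txt, e.txt} staged={none}
After op 6 (modify a.txt): modified={a.txt, c.txt, e.txt} staged={none}
After op 7 (modify d.txt): modified={a.txt, c.txt, d.txt, e.txt} staged={none}
After op 8 (git add c.txt): modified={a.txt, d.txt, e.txt} staged={c.txt}
After op 9 (git commit): modified={a.txt, d.txt, e.txt} staged={none}
After op 10 (modify b.txt): modified={a.txt, b.txt, d.txt, e.txt} staged={none}
After op 11 (modify c.txt): modified={a.txt, b.txt, c.txt, d.txt, e.txt} staged={none}
After op 12 (git add d.txt): modified={a.txt, b.txt, c.txt, e.txt} staged={d.txt}
After op 13 (modify d.txt): modified={a.txt, b.txt, c.txt, d.txt, e.txt} staged={d.txt}
After op 14 (git commit): modified={a.txt, b.txt, c.txt, d.txt, e.txt} staged={none}
After op 15 (git add e.txt): modified={a.txt, b.txt, c.txt, d.txt} staged={e.txt}
After op 16 (modify e.txt): modified={a.txt, b.txt, c.txt, d.txt, e.txt} staged={e.txt}
After op 17 (git add a.txt): modified={b.txt, c.txt, d.txt, e.txt} staged={a.txt, e.txt}
After op 18 (modify b.txt): modified={b.txt, c.txt, d.txt, e.txt} staged={a.txt, e.txt}
After op 19 (modify c.txt): modified={b.txt, c.txt, d.txt, e.txt} staged={a.txt, e.txt}
After op 20 (modify a.txt): modified={a.txt, b.txt, c.txt, d.txt, e.txt} staged={a.txt, e.txt}
After op 21 (git add d.txt): modified={a.txt, b.txt, c.txt, e.txt} staged={a.txt, d.txt, e.txt}
After op 22 (modify d.txt): modified={a.txt, b.txt, c.txt, d.txt, e.txt} staged={a.txt, d.txt, e.txt}
After op 23 (git add d.txt): modified={a.txt, b.txt, c.txt, e.txt} staged={a.txt, d.txt, e.txt}
Final staged set: {a.txt, d.txt, e.txt} -> count=3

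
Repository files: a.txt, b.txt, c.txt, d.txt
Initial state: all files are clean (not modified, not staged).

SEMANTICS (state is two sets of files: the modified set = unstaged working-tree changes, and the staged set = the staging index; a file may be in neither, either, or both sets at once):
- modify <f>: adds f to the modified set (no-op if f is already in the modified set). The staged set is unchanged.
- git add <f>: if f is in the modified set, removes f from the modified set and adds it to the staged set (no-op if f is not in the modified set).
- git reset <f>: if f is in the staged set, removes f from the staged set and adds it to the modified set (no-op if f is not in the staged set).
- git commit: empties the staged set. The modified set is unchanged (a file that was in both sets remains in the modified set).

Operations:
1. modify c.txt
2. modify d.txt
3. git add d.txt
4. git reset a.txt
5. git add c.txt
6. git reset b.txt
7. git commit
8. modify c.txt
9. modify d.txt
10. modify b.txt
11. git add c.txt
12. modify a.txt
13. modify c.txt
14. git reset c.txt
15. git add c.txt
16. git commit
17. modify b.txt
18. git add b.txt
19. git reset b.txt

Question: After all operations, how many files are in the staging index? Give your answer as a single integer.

After op 1 (modify c.txt): modified={c.txt} staged={none}
After op 2 (modify d.txt): modified={c.txt, d.txt} staged={none}
After op 3 (git add d.txt): modified={c.txt} staged={d.txt}
After op 4 (git reset a.txt): modified={c.txt} staged={d.txt}
After op 5 (git add c.txt): modified={none} staged={c.txt, d.txt}
After op 6 (git reset b.txt): modified={none} staged={c.txt, d.txt}
After op 7 (git commit): modified={none} staged={none}
After op 8 (modify c.txt): modified={c.txt} staged={none}
After op 9 (modify d.txt): modified={c.txt, d.txt} staged={none}
After op 10 (modify b.txt): modified={b.txt, c.txt, d.txt} staged={none}
After op 11 (git add c.txt): modified={b.txt, d.txt} staged={c.txt}
After op 12 (modify a.txt): modified={a.txt, b.txt, d.txt} staged={c.txt}
After op 13 (modify c.txt): modified={a.txt, b.txt, c.txt, d.txt} staged={c.txt}
After op 14 (git reset c.txt): modified={a.txt, b.txt, c.txt, d.txt} staged={none}
After op 15 (git add c.txt): modified={a.txt, b.txt, d.txt} staged={c.txt}
After op 16 (git commit): modified={a.txt, b.txt, d.txt} staged={none}
After op 17 (modify b.txt): modified={a.txt, b.txt, d.txt} staged={none}
After op 18 (git add b.txt): modified={a.txt, d.txt} staged={b.txt}
After op 19 (git reset b.txt): modified={a.txt, b.txt, d.txt} staged={none}
Final staged set: {none} -> count=0

Answer: 0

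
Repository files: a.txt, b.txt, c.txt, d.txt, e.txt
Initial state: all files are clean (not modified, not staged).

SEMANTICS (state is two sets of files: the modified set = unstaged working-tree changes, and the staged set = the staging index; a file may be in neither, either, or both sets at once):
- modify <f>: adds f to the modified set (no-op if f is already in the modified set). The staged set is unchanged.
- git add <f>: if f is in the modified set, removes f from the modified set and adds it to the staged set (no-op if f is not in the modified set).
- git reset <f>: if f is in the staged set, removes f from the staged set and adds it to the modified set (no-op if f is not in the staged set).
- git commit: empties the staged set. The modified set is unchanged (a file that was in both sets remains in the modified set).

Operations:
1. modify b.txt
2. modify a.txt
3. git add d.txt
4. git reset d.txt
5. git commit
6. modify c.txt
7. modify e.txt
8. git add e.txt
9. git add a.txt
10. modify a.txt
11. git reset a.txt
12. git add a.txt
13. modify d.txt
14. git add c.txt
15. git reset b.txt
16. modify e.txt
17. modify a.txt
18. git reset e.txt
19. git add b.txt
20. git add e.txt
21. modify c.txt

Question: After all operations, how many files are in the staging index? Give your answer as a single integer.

After op 1 (modify b.txt): modified={b.txt} staged={none}
After op 2 (modify a.txt): modified={a.txt, b.txt} staged={none}
After op 3 (git add d.txt): modified={a.txt, b.txt} staged={none}
After op 4 (git reset d.txt): modified={a.txt, b.txt} staged={none}
After op 5 (git commit): modified={a.txt, b.txt} staged={none}
After op 6 (modify c.txt): modified={a.txt, b.txt, c.txt} staged={none}
After op 7 (modify e.txt): modified={a.txt, b.txt, c.txt, e.txt} staged={none}
After op 8 (git add e.txt): modified={a.txt, b.txt, c.txt} staged={e.txt}
After op 9 (git add a.txt): modified={b.txt, c.txt} staged={a.txt, e.txt}
After op 10 (modify a.txt): modified={a.txt, b.txt, c.txt} staged={a.txt, e.txt}
After op 11 (git reset a.txt): modified={a.txt, b.txt, c.txt} staged={e.txt}
After op 12 (git add a.txt): modified={b.txt, c.txt} staged={a.txt, e.txt}
After op 13 (modify d.txt): modified={b.txt, c.txt, d.txt} staged={a.txt, e.txt}
After op 14 (git add c.txt): modified={b.txt, d.txt} staged={a.txt, c.txt, e.txt}
After op 15 (git reset b.txt): modified={b.txt, d.txt} staged={a.txt, c.txt, e.txt}
After op 16 (modify e.txt): modified={b.txt, d.txt, e.txt} staged={a.txt, c.txt, e.txt}
After op 17 (modify a.txt): modified={a.txt, b.txt, d.txt, e.txt} staged={a.txt, c.txt, e.txt}
After op 18 (git reset e.txt): modified={a.txt, b.txt, d.txt, e.txt} staged={a.txt, c.txt}
After op 19 (git add b.txt): modified={a.txt, d.txt, e.txt} staged={a.txt, b.txt, c.txt}
After op 20 (git add e.txt): modified={a.txt, d.txt} staged={a.txt, b.txt, c.txt, e.txt}
After op 21 (modify c.txt): modified={a.txt, c.txt, d.txt} staged={a.txt, b.txt, c.txt, e.txt}
Final staged set: {a.txt, b.txt, c.txt, e.txt} -> count=4

Answer: 4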